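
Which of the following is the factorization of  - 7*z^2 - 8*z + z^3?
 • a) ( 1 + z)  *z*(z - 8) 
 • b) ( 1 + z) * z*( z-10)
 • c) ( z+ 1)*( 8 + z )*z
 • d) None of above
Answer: a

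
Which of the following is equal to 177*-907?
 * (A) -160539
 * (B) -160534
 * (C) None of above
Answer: A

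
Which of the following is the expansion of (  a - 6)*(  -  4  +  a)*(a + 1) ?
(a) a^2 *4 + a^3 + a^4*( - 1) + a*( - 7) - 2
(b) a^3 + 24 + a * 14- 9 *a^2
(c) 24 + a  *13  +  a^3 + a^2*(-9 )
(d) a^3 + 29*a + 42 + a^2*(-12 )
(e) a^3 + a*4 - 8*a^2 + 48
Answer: b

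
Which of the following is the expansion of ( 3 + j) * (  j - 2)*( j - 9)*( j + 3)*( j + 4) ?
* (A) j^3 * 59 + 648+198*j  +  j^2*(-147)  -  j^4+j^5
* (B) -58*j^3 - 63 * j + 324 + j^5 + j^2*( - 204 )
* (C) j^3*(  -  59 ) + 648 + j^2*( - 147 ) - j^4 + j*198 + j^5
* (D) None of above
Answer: C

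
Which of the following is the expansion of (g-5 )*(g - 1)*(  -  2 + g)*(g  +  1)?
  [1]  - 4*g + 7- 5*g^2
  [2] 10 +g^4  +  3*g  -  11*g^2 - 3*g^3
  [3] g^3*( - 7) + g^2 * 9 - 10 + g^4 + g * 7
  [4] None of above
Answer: 3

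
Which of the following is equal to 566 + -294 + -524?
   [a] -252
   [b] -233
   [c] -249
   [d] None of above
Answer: a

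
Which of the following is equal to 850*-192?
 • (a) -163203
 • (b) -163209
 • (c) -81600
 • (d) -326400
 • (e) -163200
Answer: e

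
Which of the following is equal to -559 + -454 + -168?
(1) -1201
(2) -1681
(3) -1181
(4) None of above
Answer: 3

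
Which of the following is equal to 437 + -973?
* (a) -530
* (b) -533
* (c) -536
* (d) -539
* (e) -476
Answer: c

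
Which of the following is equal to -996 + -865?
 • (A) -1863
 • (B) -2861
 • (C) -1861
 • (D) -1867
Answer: C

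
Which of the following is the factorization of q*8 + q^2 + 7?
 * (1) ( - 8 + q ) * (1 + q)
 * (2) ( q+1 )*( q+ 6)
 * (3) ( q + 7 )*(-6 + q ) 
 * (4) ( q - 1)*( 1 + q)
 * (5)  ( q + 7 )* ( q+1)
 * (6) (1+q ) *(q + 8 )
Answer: 5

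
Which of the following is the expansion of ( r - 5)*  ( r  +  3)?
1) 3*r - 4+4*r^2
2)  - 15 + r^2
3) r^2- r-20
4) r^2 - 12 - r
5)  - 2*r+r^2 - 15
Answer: 5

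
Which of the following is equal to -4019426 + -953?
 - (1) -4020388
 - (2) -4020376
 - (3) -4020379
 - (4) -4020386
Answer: 3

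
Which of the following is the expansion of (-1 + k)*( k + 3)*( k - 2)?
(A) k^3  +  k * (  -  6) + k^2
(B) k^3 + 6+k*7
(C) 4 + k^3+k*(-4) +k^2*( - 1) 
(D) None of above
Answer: D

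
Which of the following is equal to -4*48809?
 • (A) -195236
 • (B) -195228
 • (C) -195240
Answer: A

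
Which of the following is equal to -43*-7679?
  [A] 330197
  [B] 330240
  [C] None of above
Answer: A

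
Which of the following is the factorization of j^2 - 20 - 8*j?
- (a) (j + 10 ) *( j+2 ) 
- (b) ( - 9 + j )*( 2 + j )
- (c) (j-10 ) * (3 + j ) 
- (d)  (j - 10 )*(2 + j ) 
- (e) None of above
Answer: d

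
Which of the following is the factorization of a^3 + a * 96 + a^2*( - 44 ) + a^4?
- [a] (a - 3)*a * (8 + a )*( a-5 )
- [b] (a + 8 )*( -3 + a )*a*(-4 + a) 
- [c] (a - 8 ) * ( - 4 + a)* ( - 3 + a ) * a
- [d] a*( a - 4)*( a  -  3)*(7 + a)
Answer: b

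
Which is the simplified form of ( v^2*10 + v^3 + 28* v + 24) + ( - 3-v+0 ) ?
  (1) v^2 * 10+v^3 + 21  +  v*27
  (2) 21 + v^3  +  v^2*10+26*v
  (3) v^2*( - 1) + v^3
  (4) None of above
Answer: 1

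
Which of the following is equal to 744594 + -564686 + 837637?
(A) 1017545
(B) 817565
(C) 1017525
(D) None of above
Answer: A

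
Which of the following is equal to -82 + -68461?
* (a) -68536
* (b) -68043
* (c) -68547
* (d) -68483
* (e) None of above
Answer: e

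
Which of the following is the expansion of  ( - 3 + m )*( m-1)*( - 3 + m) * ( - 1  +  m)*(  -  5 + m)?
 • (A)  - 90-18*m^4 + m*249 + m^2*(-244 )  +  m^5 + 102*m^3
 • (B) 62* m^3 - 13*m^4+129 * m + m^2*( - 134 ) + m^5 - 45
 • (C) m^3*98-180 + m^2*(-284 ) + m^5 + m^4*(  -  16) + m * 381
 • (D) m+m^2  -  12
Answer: B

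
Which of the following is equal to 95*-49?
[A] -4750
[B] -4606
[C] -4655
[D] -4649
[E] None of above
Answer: C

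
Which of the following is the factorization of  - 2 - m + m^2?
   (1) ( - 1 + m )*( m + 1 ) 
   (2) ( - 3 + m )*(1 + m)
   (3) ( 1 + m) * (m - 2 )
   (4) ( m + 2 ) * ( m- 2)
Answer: 3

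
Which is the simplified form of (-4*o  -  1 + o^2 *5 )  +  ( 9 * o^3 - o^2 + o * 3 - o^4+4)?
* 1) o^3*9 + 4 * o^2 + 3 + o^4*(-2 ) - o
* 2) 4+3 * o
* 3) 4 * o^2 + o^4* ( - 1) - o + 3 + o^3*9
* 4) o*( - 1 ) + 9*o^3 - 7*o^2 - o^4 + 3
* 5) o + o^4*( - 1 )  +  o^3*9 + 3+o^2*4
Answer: 3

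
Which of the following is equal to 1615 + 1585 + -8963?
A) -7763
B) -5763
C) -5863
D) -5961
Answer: B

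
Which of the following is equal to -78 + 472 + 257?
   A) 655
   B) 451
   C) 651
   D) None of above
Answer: C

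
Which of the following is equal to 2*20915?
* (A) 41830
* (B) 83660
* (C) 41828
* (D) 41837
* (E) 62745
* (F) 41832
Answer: A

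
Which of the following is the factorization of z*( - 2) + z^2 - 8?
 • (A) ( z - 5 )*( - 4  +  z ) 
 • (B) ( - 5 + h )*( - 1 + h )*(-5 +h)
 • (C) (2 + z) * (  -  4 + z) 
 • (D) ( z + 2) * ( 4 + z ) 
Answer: C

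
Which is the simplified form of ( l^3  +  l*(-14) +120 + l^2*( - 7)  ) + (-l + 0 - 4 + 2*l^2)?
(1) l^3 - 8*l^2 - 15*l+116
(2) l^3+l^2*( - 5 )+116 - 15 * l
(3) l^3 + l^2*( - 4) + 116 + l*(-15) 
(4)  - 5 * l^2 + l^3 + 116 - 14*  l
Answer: 2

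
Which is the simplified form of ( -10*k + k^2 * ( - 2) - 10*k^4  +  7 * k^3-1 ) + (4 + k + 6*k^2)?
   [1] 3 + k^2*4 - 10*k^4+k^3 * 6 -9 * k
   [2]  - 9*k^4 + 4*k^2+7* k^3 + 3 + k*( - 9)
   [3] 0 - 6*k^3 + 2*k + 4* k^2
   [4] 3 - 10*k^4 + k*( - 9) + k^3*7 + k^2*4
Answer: 4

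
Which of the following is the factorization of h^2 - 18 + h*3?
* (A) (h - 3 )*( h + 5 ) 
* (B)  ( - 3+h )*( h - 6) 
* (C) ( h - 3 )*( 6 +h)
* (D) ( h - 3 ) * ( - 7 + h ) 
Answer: C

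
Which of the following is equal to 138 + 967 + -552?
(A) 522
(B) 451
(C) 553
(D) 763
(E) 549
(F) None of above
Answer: C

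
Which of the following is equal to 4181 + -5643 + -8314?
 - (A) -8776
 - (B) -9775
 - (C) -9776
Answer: C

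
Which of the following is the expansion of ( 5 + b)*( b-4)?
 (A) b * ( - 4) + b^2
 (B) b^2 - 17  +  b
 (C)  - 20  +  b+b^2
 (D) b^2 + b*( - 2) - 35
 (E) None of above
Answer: C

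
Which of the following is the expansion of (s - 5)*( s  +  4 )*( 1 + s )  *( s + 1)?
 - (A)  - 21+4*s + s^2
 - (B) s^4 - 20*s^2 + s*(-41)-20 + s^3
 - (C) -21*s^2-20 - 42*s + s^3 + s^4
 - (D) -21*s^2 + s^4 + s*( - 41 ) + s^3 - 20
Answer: D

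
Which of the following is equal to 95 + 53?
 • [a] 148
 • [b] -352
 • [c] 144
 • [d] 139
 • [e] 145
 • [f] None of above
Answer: a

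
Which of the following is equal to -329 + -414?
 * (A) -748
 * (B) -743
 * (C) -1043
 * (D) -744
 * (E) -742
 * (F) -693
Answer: B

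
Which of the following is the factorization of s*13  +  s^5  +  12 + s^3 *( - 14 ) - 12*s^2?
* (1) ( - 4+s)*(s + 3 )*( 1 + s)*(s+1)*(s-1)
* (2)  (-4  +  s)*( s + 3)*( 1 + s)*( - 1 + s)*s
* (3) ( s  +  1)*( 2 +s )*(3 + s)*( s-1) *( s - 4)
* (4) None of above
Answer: 1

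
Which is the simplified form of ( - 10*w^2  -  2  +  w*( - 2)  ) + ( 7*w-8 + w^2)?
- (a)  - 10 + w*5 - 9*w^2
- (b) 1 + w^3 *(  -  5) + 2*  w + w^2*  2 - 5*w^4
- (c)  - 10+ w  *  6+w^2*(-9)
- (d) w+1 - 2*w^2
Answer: a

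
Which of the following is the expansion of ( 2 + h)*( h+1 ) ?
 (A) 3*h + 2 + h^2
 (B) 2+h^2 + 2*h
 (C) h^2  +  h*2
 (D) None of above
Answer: A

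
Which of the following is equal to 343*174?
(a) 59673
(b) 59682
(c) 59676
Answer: b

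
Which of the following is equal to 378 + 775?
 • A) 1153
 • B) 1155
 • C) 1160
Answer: A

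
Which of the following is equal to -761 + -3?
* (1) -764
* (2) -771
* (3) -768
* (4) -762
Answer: 1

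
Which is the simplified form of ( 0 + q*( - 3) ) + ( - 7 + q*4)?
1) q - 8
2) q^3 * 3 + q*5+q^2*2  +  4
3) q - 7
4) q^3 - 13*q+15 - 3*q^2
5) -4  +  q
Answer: 3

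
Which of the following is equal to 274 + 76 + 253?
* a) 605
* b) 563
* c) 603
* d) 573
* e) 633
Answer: c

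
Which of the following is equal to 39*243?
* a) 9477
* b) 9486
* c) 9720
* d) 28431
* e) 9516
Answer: a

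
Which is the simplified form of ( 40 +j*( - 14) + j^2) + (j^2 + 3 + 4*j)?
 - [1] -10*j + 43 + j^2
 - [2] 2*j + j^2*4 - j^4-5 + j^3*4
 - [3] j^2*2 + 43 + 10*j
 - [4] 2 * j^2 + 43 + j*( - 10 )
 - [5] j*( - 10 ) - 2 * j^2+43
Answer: 4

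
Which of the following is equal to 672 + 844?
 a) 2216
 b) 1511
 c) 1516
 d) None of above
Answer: c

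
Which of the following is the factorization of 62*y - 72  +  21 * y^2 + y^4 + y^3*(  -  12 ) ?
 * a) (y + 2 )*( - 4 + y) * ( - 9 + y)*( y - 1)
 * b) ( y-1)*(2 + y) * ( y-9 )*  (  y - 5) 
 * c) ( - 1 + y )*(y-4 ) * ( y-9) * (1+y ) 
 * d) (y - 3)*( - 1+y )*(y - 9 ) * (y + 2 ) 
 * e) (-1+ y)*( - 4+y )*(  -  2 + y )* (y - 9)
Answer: a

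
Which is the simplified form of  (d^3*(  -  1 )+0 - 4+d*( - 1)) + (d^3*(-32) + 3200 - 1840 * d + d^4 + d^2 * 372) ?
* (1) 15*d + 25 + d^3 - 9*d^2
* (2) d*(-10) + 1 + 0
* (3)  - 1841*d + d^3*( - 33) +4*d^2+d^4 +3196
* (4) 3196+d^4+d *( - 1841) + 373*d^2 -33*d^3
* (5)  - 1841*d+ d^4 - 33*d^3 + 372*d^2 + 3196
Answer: 5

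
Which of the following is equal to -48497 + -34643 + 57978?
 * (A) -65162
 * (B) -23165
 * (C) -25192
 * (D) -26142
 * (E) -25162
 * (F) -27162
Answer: E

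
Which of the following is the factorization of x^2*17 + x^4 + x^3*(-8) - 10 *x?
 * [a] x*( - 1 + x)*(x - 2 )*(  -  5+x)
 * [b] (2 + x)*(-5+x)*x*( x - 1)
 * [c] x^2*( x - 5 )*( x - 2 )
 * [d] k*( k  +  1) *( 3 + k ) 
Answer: a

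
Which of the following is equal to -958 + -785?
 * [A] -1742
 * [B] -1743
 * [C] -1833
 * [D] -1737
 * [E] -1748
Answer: B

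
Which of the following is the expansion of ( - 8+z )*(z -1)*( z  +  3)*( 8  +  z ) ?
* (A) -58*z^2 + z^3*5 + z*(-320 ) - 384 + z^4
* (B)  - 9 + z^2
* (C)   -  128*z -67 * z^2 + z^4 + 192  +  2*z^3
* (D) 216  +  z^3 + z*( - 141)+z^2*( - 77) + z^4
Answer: C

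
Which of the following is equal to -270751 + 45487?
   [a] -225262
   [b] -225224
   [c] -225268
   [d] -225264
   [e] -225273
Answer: d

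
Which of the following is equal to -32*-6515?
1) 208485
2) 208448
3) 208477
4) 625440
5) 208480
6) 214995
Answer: 5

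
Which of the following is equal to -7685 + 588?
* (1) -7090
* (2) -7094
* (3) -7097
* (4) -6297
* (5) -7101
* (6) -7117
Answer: 3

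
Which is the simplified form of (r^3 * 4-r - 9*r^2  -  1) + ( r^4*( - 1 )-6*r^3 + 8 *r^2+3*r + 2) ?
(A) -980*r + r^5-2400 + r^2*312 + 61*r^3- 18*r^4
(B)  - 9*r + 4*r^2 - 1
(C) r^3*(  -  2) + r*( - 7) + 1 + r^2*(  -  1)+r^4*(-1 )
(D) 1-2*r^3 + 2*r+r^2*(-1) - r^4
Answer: D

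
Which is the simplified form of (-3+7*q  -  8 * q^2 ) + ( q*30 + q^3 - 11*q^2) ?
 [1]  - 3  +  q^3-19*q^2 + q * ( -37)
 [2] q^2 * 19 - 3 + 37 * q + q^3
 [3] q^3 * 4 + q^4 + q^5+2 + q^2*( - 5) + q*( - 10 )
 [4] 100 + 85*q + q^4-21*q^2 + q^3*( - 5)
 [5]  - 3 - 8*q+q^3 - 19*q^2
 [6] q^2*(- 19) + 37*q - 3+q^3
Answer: 6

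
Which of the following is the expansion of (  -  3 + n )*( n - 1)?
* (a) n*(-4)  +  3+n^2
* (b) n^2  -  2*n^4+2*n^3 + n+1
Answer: a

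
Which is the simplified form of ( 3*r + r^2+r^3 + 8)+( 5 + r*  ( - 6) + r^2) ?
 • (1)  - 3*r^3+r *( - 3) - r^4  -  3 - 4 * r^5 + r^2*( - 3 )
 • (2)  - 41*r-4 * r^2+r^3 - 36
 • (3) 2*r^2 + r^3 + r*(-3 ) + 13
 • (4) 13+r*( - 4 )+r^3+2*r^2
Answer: 3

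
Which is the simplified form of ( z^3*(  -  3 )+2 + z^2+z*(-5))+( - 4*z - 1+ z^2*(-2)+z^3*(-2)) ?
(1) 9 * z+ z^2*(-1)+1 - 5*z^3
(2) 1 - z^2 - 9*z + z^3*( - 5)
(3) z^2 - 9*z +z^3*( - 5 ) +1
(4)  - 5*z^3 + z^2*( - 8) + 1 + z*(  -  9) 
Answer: 2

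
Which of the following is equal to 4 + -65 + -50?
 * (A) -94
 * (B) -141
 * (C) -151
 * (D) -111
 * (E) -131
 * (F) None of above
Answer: D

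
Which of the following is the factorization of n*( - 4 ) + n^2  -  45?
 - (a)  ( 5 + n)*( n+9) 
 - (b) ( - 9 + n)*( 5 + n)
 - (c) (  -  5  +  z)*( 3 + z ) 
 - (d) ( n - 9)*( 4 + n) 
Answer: b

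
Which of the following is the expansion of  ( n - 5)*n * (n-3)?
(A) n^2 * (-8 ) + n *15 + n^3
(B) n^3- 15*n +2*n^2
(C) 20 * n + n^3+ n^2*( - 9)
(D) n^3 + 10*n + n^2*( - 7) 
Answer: A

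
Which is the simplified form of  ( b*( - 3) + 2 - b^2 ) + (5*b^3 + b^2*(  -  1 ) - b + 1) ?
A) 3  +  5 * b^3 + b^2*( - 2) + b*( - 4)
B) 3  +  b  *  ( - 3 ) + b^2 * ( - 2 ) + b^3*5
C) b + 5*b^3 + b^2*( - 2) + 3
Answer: A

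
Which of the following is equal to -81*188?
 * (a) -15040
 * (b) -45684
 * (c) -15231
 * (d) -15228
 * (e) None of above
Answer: d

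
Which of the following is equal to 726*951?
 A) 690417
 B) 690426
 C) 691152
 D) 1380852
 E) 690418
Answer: B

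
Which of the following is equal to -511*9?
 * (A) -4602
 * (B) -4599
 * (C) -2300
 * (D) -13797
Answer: B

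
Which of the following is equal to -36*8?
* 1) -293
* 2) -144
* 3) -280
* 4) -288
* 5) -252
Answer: 4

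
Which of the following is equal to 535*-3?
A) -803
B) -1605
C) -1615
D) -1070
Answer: B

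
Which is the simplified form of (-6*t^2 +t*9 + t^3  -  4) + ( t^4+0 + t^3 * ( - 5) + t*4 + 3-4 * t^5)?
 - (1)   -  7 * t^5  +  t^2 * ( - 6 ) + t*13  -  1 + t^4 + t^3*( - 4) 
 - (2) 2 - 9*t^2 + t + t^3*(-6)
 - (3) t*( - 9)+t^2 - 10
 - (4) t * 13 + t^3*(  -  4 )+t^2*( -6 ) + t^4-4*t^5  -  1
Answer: 4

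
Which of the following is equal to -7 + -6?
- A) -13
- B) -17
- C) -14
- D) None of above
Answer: A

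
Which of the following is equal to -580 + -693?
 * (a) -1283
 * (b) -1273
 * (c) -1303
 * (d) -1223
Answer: b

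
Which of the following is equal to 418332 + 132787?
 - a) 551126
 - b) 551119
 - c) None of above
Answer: b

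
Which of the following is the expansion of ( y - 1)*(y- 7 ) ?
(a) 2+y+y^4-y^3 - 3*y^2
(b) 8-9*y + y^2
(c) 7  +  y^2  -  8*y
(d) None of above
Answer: c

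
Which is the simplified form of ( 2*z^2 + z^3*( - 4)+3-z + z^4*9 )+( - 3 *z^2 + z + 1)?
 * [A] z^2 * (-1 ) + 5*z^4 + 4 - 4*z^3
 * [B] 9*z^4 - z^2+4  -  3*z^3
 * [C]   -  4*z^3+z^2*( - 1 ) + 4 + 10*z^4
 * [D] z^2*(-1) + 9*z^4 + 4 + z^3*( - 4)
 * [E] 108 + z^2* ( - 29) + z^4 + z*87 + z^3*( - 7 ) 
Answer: D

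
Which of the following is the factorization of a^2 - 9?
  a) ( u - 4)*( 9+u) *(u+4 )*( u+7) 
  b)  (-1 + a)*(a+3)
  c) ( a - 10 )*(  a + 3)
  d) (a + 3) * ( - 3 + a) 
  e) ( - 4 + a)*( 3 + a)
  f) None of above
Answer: d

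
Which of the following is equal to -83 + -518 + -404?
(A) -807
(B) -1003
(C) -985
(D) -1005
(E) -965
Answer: D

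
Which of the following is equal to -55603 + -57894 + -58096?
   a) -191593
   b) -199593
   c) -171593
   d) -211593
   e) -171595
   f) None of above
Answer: c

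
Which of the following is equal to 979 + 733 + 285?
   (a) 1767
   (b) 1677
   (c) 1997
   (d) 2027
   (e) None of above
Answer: c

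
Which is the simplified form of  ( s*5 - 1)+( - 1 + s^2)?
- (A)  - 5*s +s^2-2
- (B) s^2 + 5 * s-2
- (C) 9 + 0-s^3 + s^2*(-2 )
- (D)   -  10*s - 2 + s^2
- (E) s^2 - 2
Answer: B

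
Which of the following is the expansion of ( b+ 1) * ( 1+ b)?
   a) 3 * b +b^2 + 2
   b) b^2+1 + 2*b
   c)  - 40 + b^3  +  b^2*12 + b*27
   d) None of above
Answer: b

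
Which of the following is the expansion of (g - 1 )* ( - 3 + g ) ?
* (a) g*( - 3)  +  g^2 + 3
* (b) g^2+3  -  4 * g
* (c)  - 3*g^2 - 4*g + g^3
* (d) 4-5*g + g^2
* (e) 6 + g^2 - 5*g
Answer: b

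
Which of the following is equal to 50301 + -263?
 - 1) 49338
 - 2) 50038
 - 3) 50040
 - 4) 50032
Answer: 2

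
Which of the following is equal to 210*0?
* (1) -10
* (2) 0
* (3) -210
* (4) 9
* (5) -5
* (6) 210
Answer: 2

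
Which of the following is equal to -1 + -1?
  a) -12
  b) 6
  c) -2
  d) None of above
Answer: c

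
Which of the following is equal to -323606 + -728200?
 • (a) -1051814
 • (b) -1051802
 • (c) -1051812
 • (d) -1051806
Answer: d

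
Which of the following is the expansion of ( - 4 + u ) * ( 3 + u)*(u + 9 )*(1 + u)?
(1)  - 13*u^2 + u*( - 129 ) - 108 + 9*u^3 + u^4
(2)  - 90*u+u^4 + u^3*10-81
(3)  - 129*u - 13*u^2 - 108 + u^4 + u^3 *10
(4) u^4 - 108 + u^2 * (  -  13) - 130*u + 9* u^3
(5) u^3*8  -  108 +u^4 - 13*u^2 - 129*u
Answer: 1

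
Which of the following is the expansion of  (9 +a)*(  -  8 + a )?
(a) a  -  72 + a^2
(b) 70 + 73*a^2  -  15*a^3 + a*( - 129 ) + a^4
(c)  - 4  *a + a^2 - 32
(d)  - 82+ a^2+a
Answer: a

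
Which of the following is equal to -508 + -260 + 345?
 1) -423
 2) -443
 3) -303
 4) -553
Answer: 1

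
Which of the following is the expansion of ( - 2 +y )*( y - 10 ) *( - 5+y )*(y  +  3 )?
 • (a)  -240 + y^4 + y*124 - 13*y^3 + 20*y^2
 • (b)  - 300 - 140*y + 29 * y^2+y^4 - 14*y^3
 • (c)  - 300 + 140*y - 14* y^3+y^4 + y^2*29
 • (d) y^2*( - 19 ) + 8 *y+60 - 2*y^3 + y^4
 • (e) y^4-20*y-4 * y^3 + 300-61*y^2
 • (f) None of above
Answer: c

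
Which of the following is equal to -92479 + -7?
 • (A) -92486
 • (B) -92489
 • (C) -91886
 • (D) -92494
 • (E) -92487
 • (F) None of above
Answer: A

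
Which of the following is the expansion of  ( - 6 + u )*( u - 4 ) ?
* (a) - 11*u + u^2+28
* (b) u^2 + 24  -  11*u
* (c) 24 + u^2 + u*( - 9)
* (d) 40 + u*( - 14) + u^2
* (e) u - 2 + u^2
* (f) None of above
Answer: f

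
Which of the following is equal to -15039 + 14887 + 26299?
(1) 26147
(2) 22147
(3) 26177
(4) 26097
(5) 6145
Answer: 1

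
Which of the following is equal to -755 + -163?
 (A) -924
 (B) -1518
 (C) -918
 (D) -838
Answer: C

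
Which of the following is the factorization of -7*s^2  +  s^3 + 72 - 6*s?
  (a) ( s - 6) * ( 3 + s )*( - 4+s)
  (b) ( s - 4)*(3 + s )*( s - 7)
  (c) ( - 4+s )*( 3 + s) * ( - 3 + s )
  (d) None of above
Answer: a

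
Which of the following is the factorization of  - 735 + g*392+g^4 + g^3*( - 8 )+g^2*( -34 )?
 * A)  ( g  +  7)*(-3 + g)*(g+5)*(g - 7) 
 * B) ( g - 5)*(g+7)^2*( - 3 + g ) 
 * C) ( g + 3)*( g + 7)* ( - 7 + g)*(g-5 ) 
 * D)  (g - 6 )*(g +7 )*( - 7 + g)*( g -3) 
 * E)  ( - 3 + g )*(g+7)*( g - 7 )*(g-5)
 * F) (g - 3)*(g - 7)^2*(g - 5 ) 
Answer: E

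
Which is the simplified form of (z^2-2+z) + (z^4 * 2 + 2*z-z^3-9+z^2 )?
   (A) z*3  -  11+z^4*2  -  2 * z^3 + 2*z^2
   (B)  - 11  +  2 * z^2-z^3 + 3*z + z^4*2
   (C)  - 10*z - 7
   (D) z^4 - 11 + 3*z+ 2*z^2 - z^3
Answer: B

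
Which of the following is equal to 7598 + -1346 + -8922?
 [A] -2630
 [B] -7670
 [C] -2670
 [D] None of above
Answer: C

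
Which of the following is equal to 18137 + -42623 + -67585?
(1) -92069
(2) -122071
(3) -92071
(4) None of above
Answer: 3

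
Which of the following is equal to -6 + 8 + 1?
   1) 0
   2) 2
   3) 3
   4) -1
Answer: 3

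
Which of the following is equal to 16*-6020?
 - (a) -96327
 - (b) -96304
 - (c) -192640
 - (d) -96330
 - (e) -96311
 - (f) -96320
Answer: f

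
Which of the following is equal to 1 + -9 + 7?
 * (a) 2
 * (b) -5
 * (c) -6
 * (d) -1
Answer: d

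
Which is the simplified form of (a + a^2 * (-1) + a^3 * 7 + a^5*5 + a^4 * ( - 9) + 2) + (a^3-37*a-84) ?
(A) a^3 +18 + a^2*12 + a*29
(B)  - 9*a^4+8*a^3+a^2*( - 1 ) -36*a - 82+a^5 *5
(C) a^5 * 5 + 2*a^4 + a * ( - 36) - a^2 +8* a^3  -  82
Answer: B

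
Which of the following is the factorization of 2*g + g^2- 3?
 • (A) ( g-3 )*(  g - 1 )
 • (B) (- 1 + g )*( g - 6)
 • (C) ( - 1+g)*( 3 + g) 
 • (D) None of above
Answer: C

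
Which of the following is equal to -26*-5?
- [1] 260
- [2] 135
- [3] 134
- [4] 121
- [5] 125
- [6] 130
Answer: 6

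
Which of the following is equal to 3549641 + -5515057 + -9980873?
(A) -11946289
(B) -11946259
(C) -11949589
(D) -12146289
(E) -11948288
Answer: A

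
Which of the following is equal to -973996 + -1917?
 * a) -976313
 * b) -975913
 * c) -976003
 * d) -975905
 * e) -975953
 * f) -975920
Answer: b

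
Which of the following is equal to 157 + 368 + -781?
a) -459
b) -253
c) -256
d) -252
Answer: c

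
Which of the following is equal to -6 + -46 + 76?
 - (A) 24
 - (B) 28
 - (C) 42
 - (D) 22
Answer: A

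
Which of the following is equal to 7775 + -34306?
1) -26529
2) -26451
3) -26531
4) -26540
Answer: 3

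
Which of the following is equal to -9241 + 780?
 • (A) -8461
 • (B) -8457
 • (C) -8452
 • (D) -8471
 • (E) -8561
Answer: A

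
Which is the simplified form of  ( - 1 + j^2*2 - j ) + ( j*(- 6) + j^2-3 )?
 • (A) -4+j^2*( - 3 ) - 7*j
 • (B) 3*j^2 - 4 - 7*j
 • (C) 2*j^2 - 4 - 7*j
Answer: B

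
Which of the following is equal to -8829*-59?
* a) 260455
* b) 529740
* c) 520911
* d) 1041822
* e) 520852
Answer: c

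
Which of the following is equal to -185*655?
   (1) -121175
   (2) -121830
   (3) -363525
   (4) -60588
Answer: 1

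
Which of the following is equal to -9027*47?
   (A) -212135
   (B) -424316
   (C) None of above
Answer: C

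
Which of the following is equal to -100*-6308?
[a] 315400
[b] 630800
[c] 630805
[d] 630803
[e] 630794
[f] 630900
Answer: b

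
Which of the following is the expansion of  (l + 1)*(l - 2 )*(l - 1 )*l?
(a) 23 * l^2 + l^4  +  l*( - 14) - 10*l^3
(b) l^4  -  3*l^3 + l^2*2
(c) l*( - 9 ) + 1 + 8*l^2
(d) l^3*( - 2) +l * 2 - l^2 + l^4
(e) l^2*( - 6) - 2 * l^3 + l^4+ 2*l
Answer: d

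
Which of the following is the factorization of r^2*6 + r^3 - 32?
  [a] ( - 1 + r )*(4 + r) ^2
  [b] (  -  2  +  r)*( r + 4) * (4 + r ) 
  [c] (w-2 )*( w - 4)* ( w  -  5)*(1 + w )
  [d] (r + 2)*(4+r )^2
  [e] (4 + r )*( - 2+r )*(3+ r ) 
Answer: b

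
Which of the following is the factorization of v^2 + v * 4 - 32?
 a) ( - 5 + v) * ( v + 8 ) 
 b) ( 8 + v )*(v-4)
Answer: b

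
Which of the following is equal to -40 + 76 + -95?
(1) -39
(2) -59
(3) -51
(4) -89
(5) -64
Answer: 2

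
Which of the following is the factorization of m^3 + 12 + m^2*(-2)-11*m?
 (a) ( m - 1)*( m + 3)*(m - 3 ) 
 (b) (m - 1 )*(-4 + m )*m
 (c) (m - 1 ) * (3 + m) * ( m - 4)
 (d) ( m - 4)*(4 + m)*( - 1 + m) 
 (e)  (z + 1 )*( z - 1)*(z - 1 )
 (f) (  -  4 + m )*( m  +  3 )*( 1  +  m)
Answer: c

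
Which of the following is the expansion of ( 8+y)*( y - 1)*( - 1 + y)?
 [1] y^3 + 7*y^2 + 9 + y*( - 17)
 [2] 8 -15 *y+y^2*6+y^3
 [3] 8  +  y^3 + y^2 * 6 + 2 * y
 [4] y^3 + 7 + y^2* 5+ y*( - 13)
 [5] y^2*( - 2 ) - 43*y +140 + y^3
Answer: 2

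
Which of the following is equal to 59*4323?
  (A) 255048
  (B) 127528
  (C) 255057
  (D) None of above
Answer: C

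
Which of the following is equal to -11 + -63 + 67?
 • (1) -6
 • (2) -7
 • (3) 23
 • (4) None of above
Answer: 2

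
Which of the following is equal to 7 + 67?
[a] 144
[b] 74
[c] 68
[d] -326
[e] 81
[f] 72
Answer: b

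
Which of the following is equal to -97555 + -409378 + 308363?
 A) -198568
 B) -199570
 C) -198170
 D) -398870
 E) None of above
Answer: E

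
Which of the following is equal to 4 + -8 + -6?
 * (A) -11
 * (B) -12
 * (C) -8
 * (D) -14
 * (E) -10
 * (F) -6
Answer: E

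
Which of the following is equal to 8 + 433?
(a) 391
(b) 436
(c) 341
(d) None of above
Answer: d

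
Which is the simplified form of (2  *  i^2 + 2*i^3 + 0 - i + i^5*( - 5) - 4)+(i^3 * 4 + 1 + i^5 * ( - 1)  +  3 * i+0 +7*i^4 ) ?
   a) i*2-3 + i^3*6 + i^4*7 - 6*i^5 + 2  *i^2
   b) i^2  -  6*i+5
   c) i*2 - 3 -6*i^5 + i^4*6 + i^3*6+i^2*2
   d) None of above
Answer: a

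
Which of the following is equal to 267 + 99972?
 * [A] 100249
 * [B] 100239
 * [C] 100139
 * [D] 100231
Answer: B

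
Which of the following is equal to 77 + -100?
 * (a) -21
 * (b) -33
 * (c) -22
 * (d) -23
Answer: d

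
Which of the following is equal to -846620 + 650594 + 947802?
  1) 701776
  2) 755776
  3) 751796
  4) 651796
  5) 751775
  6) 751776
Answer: 6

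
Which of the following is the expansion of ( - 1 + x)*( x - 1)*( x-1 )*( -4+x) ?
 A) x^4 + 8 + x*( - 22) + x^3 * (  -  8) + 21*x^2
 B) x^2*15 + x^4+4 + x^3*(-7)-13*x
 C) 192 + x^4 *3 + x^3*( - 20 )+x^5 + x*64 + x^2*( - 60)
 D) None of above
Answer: B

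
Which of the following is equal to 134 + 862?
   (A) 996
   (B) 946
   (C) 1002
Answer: A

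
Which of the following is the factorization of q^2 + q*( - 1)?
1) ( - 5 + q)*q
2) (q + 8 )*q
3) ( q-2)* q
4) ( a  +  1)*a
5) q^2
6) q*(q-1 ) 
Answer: 6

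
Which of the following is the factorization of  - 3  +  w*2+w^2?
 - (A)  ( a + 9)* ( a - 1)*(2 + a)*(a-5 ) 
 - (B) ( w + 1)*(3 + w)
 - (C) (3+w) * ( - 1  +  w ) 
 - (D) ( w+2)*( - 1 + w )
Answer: C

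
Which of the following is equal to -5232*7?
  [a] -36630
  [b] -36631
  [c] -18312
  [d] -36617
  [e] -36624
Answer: e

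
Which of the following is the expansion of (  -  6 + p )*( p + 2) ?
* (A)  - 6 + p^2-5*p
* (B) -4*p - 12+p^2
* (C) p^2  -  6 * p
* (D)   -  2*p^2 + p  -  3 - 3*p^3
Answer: B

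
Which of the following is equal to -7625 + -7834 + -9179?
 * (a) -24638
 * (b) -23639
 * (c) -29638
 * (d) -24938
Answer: a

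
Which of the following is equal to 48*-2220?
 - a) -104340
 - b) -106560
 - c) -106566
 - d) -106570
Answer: b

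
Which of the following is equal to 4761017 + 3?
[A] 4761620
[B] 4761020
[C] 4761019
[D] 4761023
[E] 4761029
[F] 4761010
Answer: B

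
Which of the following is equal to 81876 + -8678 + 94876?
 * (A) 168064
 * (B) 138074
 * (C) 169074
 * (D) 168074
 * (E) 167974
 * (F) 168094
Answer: D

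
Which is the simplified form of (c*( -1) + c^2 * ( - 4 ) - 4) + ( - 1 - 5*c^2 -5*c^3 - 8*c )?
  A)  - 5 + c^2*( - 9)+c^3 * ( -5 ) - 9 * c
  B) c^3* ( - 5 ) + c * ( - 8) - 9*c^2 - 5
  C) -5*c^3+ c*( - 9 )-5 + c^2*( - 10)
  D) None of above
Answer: A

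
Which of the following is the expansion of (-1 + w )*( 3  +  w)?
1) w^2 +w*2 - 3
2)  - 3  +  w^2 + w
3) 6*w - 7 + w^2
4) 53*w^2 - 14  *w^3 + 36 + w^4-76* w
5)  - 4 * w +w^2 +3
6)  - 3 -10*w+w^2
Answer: 1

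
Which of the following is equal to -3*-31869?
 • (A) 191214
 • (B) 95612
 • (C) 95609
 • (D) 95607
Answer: D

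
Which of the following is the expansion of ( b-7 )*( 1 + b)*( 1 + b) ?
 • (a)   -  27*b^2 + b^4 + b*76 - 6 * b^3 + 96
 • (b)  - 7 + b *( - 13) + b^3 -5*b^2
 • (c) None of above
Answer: b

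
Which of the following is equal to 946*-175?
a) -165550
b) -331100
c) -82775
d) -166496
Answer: a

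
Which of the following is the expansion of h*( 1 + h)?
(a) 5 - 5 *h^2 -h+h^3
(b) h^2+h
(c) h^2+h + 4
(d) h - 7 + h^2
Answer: b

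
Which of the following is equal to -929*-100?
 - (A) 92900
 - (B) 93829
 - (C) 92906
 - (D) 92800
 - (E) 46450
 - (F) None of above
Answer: A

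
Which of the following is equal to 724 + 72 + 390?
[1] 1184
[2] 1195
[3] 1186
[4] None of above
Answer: 3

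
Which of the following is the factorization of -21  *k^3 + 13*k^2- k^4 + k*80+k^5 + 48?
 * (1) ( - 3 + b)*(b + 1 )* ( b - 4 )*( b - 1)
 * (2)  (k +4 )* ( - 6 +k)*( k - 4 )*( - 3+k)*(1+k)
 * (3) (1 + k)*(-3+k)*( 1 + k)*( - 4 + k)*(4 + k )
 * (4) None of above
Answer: 3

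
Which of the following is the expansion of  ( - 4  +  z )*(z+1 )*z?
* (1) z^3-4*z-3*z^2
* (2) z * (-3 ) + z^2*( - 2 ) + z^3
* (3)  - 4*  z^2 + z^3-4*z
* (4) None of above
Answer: 1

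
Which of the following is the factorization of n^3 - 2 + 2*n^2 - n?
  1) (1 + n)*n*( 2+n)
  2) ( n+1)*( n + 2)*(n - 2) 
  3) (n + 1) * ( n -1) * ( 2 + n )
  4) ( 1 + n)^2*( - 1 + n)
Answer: 3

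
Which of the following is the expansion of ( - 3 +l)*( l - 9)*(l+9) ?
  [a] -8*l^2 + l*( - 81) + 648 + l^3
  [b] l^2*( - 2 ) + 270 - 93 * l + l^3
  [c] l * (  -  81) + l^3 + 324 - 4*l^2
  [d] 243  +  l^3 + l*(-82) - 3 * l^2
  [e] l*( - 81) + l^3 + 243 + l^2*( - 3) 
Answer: e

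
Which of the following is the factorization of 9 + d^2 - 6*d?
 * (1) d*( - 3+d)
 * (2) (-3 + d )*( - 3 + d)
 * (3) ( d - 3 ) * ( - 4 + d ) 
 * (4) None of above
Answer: 2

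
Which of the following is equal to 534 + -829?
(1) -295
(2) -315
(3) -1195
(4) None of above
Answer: 1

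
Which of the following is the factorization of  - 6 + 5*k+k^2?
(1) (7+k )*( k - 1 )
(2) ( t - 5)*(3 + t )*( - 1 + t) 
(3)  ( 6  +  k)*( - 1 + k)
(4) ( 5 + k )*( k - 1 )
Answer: 3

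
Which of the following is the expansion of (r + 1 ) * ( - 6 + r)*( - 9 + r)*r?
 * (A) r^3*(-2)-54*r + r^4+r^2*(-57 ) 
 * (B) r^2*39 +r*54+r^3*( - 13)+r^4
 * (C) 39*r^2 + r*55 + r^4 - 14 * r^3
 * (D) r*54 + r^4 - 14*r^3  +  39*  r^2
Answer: D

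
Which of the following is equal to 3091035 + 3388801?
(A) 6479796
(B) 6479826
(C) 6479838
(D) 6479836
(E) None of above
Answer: D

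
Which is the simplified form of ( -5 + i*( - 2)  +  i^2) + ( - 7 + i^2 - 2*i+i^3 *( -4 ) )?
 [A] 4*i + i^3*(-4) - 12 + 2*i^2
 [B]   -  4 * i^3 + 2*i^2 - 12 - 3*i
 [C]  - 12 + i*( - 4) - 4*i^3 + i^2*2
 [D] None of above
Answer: C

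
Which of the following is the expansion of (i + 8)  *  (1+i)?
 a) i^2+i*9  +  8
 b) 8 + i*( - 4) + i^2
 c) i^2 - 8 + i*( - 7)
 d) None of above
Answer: a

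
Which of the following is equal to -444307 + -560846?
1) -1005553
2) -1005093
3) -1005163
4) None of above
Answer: 4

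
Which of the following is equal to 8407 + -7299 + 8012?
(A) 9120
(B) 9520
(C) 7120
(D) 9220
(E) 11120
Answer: A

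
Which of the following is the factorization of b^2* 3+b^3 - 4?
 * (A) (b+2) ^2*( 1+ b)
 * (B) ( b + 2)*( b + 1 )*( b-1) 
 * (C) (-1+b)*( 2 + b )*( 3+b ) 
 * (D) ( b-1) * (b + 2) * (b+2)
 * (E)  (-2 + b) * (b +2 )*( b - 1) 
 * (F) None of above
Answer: D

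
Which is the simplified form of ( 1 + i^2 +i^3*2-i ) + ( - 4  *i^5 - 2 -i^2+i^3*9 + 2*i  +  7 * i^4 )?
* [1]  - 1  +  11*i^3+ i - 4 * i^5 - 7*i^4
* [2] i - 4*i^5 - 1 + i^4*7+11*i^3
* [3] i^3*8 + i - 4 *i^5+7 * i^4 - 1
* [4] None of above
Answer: 2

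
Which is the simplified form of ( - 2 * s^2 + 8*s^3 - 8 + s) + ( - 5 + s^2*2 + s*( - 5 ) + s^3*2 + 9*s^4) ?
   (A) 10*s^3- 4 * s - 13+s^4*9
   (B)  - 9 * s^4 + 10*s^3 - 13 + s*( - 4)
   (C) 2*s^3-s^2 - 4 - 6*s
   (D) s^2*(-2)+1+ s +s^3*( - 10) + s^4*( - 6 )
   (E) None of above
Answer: A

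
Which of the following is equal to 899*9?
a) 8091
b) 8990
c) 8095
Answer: a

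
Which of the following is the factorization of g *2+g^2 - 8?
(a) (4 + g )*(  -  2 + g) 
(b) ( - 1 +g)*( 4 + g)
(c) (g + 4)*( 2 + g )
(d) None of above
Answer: a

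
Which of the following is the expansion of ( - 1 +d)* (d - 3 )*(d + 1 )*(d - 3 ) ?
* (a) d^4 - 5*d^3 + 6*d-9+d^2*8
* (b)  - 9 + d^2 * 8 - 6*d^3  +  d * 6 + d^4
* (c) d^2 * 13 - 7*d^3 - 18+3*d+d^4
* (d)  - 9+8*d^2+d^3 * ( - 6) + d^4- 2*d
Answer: b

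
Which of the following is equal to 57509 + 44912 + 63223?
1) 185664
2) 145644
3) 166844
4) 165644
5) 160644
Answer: 4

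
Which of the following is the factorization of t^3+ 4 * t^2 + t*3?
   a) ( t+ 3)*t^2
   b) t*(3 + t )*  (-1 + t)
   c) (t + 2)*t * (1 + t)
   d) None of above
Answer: d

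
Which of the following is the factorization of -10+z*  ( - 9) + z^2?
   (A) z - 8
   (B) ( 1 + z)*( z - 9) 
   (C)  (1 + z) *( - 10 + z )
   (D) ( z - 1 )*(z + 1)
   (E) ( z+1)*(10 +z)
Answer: C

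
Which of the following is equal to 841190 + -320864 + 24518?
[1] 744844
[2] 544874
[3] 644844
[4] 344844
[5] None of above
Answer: 5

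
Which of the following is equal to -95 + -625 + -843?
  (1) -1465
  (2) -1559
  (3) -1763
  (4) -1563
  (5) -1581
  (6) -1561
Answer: 4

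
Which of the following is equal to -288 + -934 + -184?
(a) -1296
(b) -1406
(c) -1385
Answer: b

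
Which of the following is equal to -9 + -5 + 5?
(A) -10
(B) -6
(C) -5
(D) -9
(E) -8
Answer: D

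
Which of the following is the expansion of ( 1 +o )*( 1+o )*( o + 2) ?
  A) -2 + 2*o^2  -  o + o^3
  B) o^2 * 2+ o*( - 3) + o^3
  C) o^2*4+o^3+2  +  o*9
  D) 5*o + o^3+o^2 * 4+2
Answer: D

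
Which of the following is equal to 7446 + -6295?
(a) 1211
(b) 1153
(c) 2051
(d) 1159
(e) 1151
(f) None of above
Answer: e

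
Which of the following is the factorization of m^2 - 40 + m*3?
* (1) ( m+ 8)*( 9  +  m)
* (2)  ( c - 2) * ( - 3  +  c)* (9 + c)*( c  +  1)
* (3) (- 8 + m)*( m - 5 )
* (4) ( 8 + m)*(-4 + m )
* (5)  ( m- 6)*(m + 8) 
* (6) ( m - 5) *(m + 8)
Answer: 6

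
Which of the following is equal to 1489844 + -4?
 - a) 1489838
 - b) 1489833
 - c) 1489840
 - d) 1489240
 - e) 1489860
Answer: c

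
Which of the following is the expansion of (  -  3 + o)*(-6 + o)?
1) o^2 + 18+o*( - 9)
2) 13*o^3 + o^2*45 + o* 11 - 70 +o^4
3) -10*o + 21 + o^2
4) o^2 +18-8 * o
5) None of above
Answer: 1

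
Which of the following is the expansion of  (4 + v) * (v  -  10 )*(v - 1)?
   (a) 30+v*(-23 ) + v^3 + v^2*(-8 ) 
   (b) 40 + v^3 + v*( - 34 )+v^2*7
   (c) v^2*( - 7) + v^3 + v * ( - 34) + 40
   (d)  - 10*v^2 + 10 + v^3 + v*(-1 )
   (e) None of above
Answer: c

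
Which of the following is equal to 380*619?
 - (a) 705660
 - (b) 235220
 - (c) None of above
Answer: b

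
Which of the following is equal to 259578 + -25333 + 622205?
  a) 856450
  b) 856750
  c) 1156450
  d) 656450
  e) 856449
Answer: a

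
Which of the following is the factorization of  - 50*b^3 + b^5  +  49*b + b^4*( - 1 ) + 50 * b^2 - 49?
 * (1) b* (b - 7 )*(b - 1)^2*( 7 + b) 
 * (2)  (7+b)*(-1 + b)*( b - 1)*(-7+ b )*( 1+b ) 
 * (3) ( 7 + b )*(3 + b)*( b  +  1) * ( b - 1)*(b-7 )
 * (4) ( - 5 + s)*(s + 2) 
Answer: 2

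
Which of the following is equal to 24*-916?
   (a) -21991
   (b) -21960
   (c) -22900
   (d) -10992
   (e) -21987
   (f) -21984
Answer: f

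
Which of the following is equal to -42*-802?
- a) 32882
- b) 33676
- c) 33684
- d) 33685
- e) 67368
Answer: c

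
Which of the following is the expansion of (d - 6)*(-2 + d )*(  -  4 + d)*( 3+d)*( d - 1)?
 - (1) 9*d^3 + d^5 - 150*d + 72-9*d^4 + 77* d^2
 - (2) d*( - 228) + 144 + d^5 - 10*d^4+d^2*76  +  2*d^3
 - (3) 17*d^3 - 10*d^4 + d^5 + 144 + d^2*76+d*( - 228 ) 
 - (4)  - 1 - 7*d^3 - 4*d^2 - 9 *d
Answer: 3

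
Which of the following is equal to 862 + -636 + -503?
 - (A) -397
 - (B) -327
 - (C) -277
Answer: C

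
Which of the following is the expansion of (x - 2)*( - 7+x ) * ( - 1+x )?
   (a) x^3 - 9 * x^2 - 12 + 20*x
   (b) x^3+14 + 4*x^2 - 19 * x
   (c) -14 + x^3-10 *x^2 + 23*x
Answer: c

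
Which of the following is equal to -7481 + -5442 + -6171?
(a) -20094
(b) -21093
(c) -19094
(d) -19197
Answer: c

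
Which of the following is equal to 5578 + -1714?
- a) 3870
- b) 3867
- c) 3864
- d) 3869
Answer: c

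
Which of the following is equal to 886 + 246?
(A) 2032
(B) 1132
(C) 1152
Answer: B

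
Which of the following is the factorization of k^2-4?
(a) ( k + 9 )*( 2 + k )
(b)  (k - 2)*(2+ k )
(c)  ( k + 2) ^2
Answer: b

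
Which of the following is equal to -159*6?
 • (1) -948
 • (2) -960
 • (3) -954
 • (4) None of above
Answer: 3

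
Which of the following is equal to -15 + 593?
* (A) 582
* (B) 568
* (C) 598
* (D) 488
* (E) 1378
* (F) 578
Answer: F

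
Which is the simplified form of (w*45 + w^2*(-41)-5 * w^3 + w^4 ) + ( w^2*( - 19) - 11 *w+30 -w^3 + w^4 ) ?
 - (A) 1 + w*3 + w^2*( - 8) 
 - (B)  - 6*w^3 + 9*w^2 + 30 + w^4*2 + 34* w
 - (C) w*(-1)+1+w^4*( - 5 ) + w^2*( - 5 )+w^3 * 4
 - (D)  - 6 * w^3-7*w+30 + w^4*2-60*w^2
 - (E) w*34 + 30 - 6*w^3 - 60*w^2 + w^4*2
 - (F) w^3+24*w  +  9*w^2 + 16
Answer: E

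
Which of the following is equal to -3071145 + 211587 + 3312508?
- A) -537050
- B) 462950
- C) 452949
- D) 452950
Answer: D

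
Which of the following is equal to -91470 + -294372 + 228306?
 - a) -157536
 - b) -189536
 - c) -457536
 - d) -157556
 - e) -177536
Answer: a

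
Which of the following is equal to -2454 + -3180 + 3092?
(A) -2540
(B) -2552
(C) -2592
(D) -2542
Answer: D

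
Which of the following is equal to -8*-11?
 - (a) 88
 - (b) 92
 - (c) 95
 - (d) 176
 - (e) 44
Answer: a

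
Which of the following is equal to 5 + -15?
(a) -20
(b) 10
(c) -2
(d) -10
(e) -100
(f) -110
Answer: d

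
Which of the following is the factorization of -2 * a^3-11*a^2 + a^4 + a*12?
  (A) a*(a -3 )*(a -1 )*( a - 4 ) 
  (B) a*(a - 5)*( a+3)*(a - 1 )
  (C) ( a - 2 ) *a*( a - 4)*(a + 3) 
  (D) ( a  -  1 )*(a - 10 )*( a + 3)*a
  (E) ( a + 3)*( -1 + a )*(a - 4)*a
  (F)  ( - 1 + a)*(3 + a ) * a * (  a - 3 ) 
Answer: E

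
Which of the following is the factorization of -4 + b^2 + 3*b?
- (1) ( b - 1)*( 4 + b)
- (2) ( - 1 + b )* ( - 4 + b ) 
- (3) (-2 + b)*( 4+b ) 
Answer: 1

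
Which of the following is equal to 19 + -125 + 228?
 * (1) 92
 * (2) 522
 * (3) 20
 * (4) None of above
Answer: 4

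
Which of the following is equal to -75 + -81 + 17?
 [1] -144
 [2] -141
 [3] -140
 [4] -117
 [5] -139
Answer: 5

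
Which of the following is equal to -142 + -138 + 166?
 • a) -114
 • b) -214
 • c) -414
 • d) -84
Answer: a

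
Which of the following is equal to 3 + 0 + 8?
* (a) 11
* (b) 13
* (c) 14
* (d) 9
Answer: a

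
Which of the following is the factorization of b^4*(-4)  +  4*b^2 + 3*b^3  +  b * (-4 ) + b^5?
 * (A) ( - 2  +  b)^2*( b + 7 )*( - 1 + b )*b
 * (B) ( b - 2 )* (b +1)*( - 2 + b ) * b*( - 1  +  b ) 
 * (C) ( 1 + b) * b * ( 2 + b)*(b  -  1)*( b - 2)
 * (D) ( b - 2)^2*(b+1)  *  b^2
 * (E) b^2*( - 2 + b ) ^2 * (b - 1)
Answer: B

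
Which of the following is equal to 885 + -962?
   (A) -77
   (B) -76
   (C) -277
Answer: A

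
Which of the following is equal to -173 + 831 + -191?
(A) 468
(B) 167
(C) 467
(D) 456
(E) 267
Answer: C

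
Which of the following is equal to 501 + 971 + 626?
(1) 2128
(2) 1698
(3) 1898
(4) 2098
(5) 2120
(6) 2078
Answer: 4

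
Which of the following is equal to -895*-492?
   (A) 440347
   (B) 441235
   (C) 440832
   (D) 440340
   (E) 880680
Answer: D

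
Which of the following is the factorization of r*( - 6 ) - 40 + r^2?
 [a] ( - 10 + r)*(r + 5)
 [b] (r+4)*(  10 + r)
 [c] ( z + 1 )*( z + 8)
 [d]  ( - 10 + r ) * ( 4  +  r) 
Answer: d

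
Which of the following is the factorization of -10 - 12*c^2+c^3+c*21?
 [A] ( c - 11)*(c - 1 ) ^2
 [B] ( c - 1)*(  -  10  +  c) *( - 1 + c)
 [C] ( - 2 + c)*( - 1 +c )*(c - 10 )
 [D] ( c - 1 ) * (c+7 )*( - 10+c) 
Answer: B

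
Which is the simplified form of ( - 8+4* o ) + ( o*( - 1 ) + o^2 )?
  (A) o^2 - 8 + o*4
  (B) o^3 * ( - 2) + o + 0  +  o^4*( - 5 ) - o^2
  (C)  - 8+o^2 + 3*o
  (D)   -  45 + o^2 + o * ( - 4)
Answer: C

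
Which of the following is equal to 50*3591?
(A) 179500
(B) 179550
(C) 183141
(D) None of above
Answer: B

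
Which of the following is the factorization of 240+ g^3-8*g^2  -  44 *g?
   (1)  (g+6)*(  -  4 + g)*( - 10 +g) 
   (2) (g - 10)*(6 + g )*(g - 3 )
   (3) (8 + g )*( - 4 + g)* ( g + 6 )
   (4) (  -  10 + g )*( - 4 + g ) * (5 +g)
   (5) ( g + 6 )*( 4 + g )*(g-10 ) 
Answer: 1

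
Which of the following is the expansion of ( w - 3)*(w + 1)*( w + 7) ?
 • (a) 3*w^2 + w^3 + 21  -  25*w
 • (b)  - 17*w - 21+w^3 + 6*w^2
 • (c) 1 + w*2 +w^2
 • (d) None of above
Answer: d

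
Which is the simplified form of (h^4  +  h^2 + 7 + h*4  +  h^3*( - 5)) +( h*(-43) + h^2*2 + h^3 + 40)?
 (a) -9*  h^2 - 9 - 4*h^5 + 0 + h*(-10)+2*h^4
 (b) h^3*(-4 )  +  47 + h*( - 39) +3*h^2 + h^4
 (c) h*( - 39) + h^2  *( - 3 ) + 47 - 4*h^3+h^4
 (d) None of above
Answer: b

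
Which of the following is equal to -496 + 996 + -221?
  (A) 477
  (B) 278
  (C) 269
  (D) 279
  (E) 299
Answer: D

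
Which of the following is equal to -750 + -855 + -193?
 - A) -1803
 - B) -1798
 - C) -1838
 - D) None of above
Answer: B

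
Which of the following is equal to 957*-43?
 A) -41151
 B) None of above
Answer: A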